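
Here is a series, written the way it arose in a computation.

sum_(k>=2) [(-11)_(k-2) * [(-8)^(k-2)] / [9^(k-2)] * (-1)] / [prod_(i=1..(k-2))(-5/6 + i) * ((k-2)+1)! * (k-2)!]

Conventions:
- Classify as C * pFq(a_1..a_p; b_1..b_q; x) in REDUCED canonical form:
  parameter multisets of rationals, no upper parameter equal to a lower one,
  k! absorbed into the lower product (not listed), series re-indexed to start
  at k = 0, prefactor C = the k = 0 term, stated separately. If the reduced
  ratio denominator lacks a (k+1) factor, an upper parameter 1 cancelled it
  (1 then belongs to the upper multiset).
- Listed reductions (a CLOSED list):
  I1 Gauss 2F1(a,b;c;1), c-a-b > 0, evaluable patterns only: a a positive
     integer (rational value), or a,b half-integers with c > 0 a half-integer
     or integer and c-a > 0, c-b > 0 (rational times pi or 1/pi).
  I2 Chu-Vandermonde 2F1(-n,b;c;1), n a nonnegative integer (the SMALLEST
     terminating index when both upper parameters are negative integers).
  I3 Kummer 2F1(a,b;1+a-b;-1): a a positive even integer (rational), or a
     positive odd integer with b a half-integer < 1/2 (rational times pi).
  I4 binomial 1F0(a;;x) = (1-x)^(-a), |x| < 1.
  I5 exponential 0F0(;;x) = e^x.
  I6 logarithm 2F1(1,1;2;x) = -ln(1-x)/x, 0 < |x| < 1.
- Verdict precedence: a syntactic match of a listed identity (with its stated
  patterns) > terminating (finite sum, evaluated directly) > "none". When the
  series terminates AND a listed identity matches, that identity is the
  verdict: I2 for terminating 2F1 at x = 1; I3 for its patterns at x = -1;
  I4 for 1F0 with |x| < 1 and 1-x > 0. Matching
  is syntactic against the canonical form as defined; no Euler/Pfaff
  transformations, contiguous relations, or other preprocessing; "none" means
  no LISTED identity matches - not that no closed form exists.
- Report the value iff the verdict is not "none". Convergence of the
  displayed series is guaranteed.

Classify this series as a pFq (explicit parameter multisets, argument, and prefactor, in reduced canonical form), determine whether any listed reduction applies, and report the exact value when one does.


Classification (C = -1): 1F2 with upper {-11}, lower {1/6, 2}, argument x = -8/9. Verdict: terminating (-11 upstairs). 12 nonzero terms in all; added directly. Sum: -2334849451414689035992276303/29041984501358372253084375.

First insight: x = (-8/9) and the two geometric factors (prefactor -1) combine into one argument.
Step ratio: r(k) = (-8/9) * (k-11) / [(k+1/6) (k+2) (k+1)] ; factor over Q: parameters, x = (-8/9), and C = -1.


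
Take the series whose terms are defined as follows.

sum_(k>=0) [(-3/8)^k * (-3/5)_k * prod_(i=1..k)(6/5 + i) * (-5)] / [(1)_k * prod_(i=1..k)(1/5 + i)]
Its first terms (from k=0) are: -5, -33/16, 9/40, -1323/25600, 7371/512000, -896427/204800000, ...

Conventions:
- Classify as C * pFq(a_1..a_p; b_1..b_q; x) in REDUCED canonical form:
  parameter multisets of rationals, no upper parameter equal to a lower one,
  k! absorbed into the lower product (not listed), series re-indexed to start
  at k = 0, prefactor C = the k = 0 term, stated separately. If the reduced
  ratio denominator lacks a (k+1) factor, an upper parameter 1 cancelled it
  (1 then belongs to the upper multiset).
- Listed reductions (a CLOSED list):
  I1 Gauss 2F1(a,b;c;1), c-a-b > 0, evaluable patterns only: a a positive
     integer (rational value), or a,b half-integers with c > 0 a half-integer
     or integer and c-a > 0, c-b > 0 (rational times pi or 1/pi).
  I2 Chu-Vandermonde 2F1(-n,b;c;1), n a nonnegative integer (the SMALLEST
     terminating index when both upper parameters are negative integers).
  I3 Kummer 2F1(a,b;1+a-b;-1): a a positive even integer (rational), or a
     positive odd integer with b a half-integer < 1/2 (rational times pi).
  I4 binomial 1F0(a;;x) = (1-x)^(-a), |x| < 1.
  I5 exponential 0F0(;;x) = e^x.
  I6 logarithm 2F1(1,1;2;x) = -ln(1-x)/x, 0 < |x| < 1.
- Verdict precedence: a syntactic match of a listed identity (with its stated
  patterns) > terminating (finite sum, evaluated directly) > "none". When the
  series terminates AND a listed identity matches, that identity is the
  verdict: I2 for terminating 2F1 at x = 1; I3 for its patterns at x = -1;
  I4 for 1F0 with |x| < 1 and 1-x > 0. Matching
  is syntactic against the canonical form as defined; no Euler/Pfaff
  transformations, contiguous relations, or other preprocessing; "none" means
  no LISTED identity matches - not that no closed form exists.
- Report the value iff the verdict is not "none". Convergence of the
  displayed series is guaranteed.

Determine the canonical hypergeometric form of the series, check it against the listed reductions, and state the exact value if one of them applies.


Canonical form: C = -5 times 2F1 with upper {-3/5, 11/5}, lower {6/5}, x = -3/8. Verdict: none (x = -3/8): each listed identity misses the multisets {-3/5, 11/5} ; {6/5}.

Key step: from the first term -5: the lower running product (C = -5, x = -3/8) is a rising factorial.
Ratio: r(k) = (-3/8) * (k-3/5) (k+11/5) / [(k+6/5) (k+1)] - rational in k. x = (-3/8); t_0 = -5; negate the roots.


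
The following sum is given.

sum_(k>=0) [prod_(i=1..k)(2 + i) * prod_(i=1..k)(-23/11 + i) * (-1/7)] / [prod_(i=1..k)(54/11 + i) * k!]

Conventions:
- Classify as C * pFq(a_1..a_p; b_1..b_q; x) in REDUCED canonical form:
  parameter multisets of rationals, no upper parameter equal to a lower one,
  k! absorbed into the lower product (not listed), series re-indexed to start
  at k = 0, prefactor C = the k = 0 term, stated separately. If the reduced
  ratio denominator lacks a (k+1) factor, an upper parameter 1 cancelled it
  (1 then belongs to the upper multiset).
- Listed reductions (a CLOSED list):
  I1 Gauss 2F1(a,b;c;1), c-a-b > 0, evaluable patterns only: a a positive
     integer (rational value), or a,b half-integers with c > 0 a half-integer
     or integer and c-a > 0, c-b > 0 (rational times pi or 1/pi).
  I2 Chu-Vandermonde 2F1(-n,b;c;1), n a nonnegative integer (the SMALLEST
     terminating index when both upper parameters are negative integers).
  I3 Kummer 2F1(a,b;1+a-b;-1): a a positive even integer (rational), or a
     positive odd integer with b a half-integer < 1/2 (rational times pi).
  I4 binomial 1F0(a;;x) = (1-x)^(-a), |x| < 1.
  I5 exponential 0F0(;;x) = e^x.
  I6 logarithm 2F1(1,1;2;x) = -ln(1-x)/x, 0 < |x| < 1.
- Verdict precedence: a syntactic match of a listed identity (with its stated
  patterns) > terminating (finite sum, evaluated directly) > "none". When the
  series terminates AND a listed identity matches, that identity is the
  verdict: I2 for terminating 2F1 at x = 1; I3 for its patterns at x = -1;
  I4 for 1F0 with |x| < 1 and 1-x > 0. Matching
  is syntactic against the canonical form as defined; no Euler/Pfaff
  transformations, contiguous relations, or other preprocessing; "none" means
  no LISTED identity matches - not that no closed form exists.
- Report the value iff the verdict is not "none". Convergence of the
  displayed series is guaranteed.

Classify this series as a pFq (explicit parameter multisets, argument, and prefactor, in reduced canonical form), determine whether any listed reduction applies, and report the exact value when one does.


At argument 1: a 2F1 with upper {-12/11, 3}, lower {65/11}, scaled by C = -1/7. Verdict: Gauss's theorem (I1) matches (x = 1: the Gamma ratio telescopes since c-a-b = 4 > 0 and a = 3 in Z>0). Its exact value is -3096/46585.

The tell: x = 1 and the running product (C = -1/7, x = 1) telescopes to a rising factorial.
Step ratio: r(k) = 1 * (k-12/11) (k+3) / [(k+65/11) (k+1)] - poly over poly, x = 1 from leading terms; C = -1/7 at k = 0.


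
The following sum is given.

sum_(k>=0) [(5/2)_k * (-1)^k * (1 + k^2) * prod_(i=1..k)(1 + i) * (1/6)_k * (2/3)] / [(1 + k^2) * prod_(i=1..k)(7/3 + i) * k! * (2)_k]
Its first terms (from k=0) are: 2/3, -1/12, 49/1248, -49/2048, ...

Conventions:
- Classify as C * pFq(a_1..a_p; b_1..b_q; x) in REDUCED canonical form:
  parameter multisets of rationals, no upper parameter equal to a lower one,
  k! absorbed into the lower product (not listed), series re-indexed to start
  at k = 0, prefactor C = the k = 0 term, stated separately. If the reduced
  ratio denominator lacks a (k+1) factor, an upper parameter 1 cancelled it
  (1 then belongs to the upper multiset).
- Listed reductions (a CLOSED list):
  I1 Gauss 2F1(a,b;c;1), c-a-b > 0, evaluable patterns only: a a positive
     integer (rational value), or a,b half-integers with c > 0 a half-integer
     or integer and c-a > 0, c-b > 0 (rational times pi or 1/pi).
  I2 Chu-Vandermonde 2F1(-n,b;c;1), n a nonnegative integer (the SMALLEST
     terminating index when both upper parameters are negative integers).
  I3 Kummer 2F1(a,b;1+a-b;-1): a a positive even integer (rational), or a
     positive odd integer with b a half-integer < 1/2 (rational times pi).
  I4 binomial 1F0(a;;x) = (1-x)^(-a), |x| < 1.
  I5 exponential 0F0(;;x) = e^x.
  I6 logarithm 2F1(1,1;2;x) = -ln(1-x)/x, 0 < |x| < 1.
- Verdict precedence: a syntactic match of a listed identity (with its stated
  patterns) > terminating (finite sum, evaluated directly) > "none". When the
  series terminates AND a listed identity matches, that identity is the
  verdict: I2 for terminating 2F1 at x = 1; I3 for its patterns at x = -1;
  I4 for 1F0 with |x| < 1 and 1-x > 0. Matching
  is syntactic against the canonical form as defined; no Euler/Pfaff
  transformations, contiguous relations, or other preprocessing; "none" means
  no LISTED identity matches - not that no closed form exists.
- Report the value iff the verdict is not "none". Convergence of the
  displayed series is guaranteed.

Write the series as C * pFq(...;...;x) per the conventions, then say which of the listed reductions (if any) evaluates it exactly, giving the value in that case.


Classification (C = 2/3): 2F1 with upper {1/6, 5/2}, lower {10/3}, argument x = -1. Verdict: none (x = -1): each listed identity misses the multisets {1/6, 5/2} ; {10/3}.

Structural cue: x = (-1) and the running product (C = 2/3) telescopes to a rising factorial.
Adjacent-term ratio: r(k) = (-1) * (k+1/6) (k+5/2) / [(k+10/3) (k+1)] ; factor over Q: parameters, x = (-1), and C = 2/3.


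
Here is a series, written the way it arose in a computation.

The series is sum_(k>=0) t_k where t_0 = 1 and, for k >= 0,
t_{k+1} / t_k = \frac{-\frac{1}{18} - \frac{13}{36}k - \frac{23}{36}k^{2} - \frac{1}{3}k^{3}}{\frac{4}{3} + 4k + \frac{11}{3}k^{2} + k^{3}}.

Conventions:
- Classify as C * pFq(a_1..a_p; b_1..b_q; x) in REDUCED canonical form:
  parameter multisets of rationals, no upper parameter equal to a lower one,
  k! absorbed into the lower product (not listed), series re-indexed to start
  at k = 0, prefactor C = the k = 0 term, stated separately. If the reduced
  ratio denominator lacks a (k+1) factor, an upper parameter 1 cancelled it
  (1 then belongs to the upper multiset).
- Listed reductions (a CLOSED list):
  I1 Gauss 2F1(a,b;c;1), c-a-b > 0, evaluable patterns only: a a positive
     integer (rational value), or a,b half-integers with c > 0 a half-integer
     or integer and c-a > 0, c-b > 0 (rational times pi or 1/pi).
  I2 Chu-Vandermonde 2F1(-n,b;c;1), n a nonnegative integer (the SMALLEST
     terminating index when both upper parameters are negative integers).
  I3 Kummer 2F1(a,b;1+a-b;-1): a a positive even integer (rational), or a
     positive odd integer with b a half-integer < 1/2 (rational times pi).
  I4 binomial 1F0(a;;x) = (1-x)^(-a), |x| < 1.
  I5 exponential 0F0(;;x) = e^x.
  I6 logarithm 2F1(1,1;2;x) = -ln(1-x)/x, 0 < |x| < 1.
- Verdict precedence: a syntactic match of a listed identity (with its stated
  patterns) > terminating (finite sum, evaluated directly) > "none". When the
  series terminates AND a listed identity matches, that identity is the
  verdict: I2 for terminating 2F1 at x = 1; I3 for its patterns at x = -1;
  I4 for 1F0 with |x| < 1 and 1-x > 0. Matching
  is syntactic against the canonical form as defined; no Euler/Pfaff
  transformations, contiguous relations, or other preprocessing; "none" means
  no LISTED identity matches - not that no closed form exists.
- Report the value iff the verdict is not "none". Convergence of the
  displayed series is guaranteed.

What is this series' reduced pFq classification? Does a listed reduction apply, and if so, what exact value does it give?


x = -\frac{1}{3} here; the reduced form reads 2F1, upper {\frac{1}{4}, 1}, lower {2}, C = 1. Verdict: none - at argument -\frac{1}{3} the multisets {\frac{1}{4}, 1} ; {2} match no listed identity.

The tell: x = -\frac{1}{3} and roots of the ratio polynomials (C = 1, x = -1/3) are the negated parameters.
Step ratio: r(k) = -\frac{1}{3} * (k+\frac{1}{4}) (k+1) / [(k+2) (k+1)] - rational in k. x = -\frac{1}{3}; t_0 = 1; negate the roots.


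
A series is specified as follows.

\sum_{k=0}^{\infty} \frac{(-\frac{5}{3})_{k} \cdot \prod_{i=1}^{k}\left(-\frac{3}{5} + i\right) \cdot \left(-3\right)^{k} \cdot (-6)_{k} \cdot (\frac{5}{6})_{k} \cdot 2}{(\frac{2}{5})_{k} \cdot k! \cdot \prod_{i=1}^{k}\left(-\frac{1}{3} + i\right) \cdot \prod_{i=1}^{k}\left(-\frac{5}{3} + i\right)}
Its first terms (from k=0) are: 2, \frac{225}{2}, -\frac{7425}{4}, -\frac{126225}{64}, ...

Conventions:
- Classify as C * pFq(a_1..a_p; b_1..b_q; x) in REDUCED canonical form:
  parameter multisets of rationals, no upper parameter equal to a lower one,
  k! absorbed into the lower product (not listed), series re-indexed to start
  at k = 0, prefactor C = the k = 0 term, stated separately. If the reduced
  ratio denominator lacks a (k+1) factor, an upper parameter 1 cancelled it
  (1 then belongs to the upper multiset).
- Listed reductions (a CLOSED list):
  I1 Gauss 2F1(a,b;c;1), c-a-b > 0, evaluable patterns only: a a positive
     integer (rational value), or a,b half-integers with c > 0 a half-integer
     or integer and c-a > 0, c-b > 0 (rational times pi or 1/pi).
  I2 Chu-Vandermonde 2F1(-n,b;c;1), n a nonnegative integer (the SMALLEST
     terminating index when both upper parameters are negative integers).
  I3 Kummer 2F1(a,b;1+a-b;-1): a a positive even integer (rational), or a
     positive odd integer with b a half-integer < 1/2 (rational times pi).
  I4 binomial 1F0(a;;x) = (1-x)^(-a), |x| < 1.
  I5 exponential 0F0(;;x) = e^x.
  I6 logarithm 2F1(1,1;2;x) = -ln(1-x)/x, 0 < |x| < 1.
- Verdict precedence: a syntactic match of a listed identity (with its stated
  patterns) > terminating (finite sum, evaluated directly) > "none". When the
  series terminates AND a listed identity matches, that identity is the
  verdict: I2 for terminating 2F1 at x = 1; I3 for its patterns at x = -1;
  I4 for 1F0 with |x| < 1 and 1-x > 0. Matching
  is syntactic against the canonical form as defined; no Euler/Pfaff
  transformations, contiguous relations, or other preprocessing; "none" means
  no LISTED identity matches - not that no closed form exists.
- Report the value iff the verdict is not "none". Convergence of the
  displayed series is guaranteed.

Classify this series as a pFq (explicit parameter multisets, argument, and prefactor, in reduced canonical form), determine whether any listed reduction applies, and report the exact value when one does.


Structural cue: with t_0 = 2, the running product (prefactor 2) telescopes to a rising factorial.
Term ratio: r(k) = -3 * (k-6) (k-\frac{5}{3}) (k+\frac{5}{6}) / [(k-\frac{2}{3}) (k+\frac{2}{3}) (k+1)] - rational in k. x = -3; t_0 = 2; negate the roots.

This is 2 * 3F2(-6, -\frac{5}{3}, \frac{5}{6}; -\frac{2}{3}, \frac{2}{3}; -3) in reduced canonical form. Verdict: terminating - upper -6 stops the sum at k = 6; the 7 terms are added exactly. Sum: -\frac{893132563}{93184}.


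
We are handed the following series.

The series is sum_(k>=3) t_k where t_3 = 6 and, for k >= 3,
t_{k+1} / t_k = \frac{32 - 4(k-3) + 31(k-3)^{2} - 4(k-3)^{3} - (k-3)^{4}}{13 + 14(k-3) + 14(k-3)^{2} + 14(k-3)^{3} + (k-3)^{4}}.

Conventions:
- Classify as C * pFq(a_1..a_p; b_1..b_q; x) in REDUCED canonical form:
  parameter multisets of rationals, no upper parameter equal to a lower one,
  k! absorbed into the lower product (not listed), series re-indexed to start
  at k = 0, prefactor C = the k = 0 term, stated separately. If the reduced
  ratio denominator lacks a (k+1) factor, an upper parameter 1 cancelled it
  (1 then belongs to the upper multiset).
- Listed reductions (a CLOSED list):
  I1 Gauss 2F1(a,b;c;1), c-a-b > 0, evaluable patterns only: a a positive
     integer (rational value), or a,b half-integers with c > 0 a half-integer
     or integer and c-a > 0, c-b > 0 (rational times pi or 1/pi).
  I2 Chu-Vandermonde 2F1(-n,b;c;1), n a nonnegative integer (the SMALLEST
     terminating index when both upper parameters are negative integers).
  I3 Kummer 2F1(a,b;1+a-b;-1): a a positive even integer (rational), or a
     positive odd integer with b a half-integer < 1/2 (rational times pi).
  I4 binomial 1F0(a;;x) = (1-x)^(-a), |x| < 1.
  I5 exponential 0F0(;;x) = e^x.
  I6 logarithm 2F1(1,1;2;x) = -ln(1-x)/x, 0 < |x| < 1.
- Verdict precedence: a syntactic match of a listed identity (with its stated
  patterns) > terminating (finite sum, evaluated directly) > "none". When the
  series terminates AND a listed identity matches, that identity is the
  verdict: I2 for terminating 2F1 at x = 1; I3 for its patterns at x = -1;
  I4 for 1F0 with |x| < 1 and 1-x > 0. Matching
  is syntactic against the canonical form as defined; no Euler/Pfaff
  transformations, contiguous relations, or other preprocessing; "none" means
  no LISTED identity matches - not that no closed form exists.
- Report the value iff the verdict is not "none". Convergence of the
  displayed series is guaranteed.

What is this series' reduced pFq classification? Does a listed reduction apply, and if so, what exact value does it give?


Classification (C = 6): 2F1 with upper {-4, 8}, lower {13}, argument x = -1. Verdict at x = -1: Kummer (I3) matches (x = -1; c = 13 equals 1+a-b for upper {-4, 8}: listed pattern). Hence: \frac{297}{7}.

Key step: t_0 being 6, the ratio is unreduced: k^2 + 1 divides both sides (C = 6, x = -1).
Step ratio: r(k) = -1 * (k-4) (k+8) / [(k+13) (k+1)] - rational; roots negated = parameters, x = -1, C = 6.


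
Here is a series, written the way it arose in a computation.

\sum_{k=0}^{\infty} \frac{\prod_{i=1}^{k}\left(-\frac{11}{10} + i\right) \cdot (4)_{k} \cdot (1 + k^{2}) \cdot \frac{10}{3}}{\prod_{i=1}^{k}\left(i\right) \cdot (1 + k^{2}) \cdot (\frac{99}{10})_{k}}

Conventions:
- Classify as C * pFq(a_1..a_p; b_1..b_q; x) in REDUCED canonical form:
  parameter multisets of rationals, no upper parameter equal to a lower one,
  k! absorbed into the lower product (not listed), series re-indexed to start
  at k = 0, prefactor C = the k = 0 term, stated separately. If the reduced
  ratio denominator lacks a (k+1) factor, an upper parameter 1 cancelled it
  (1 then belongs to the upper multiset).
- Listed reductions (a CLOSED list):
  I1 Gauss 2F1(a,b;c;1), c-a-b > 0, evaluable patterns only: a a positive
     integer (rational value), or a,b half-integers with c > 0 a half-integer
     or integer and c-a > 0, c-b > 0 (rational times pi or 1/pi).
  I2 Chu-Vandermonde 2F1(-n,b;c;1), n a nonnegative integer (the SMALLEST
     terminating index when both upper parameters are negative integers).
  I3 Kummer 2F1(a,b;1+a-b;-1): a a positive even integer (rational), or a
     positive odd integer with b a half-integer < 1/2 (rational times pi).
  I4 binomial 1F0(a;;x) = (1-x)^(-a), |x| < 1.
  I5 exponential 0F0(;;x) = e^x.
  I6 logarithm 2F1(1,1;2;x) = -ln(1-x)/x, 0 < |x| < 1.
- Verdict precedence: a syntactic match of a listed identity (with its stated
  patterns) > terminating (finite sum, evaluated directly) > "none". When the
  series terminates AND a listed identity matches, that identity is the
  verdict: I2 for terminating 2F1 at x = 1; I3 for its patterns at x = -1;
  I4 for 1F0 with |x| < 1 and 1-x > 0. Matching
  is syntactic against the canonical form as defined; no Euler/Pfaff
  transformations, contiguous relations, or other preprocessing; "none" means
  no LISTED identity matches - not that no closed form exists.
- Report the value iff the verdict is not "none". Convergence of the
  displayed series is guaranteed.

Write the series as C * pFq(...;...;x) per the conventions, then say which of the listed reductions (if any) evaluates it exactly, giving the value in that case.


The series (x = 1) is 2F1: upper {-\frac{1}{10}, 4}, lower {\frac{99}{10}}, prefactor \frac{10}{3}. Verdict (x = 1): the Gauss summation I1 applies (x = 1: the Gamma ratio telescopes since c-a-b = 6 > 0 and a = 4 in Z>0). Exact value: \frac{9541067}{3024000}.

The tell: x = 1 and the factor k^2 + 1 cancels (top and bottom), leaving C = 10/3.
Ratio: r(k) = 1 * (k-\frac{1}{10}) (k+4) / [(k+\frac{99}{10}) (k+1)] - rational in k, leading ratio 1; with t_0 = \frac{10}{3}, classification follows.


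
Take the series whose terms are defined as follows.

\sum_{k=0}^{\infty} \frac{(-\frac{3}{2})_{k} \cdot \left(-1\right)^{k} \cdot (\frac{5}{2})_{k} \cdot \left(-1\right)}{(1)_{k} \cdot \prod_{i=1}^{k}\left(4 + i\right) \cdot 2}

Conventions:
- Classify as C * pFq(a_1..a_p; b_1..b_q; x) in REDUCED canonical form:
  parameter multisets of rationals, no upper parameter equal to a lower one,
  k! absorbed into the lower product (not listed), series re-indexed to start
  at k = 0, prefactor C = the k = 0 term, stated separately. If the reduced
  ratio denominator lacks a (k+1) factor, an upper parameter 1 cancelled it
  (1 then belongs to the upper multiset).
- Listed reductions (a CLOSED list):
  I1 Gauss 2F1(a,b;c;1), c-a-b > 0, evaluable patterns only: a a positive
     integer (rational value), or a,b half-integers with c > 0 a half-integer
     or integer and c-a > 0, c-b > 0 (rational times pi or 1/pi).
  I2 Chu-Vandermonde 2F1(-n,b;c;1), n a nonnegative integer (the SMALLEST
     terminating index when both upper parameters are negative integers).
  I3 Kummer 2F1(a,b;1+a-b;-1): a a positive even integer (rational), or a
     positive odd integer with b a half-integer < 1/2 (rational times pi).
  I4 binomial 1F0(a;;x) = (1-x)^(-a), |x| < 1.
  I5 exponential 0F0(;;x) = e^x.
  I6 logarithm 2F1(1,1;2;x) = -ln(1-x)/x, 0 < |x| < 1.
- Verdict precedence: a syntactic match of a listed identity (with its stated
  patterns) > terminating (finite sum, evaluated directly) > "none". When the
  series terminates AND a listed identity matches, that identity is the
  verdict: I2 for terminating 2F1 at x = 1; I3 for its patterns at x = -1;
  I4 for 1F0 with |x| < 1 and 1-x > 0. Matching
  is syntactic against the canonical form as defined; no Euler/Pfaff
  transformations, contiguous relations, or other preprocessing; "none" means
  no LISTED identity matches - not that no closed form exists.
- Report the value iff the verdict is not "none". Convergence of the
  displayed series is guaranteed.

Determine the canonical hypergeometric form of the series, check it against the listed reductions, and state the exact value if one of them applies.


Classification (C = -\frac{1}{2}): 2F1 with upper {-\frac{3}{2}, \frac{5}{2}}, lower {5}, argument x = -1. Verdict: none here - no I1-I6 shape fits x = -1 with lower {5}.

First insight: from the first term -\frac{1}{2}: the constant factors (C = -1/2, x = -1) combine into one prefactor.
Ratio: r(k) = -1 * (k-\frac{3}{2}) (k+\frac{5}{2}) / [(k+5) (k+1)] - poly over poly, x = -1 from leading terms; C = -\frac{1}{2} at k = 0.


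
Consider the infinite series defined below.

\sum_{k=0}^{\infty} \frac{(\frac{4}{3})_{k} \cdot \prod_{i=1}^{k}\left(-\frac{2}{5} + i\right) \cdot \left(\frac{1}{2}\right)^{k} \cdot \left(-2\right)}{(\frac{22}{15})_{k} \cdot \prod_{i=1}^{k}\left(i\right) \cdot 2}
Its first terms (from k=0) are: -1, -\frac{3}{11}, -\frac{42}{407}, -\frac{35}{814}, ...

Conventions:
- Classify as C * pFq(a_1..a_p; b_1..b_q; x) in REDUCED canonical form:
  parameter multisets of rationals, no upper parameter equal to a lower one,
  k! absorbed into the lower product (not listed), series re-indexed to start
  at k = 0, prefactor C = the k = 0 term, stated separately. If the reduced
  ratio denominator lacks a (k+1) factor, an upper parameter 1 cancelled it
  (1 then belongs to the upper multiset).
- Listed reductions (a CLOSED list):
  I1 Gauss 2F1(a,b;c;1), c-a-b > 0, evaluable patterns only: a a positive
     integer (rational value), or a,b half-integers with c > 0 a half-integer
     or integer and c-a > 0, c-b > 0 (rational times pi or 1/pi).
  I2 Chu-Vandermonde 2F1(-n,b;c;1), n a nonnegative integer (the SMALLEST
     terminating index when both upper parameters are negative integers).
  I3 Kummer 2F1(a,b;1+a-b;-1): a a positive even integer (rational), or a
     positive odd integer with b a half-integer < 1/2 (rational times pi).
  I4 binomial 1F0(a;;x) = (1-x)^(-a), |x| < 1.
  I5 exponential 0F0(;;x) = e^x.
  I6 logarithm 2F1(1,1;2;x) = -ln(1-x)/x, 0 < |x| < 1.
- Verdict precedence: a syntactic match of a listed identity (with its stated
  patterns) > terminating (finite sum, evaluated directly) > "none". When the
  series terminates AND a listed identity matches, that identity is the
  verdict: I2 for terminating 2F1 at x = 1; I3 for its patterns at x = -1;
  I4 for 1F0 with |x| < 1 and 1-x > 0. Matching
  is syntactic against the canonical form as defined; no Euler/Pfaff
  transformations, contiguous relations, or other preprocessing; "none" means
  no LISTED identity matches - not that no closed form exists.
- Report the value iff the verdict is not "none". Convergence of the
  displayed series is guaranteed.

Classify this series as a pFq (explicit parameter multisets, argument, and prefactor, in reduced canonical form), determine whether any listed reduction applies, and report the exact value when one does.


Reduced: x = \frac{1}{2}, 2F1, upper = {\frac{3}{5}, \frac{4}{3}}, lower = {\frac{22}{15}}, C = -1. Verdict: none. A 2F1 with upper {\frac{3}{5}, \frac{4}{3}} fits none of I1-I6 at x = \frac{1}{2}; the sum runs forever.

Key observation: t_0 = -1 here, and the product of the first k integers (C = -1) is k!.
Step ratio: r(k) = \frac{1}{2} * (k+\frac{3}{5}) (k+\frac{4}{3}) / [(k+\frac{22}{15}) (k+1)] - rational in k. x = \frac{1}{2}; t_0 = -1; negate the roots.


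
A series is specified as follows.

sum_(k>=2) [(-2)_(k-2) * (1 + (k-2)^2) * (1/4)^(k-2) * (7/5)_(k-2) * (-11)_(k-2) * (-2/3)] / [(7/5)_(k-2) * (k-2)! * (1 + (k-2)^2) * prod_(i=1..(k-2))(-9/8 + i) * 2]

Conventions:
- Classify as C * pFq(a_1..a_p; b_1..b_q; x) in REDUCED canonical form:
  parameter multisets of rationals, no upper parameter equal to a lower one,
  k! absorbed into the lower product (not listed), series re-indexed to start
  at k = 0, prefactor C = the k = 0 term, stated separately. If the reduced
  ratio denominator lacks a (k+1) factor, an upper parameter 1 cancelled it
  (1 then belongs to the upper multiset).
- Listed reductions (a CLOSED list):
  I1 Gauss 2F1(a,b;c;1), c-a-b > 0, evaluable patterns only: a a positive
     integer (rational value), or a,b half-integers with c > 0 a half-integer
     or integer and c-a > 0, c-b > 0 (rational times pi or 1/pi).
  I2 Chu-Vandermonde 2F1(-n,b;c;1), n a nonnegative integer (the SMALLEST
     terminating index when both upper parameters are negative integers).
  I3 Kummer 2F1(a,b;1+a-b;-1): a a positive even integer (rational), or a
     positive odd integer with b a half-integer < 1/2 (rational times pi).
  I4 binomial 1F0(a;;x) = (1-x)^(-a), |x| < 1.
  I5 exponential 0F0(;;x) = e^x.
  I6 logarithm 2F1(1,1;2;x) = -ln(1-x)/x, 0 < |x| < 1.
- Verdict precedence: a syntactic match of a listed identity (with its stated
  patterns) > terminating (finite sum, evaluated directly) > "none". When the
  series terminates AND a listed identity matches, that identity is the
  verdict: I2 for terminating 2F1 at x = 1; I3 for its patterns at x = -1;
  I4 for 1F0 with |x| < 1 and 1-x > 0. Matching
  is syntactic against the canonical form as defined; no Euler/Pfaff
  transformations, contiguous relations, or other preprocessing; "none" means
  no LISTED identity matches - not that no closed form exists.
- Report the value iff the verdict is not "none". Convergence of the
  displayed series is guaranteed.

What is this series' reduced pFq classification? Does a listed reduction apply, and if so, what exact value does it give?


At argument 1/4: a 2F1 with upper {-11, -2}, lower {-1/8}, scaled by C = -1/3. Verdict: terminating - upper -2 stops the sum at k = 2; the 3 terms are added exactly. Hence: 247/7.

Structural cue: t_0 being -1/3, the factor k^2 + 1 cancels (top and bottom), leaving prefactor -1/3.
Ratio: r(k) = (1/4) * (k-11) (k-2) / [(k-1/8) (k+1)] - rational; roots negated = parameters, x = (1/4), C = -1/3.


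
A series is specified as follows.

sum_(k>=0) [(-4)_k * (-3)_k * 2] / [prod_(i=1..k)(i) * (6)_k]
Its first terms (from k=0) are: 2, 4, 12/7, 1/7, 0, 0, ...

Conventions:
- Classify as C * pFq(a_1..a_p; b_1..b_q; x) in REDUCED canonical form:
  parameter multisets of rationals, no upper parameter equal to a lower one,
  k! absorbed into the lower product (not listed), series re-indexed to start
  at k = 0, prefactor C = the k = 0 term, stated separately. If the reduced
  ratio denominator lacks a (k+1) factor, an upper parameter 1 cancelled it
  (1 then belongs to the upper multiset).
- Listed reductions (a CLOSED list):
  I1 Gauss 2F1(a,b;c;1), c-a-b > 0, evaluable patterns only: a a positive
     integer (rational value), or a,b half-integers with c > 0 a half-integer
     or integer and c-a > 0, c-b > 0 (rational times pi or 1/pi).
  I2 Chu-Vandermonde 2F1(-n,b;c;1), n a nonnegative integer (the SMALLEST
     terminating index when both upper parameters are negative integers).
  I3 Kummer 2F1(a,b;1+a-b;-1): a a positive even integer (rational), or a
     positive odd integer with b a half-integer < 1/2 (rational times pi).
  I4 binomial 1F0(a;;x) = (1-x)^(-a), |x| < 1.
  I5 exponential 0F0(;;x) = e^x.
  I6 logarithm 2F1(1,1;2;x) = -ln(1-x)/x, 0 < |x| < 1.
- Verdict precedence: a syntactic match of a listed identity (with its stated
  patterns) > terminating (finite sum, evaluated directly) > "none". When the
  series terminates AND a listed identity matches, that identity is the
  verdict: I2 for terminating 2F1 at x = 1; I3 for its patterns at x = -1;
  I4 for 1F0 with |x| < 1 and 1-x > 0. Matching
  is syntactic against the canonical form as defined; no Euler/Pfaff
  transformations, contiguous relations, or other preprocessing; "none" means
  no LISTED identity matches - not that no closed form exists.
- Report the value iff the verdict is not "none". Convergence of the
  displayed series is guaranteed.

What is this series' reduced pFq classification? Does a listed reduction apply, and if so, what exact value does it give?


The series (x = 1) is 2F1: upper {-4, -3}, lower {6}, prefactor 2. Verdict at x = 1: the Chu-Vandermonde identity I2 matches (terminating 2F1 at x = 1 with n = 3, b = -4, c = 6). Its exact value is 55/7.

Key observation: t_0 = 2 here, and the product of the first k integers (C = 2) is k!.
Step ratio: r(k) = 1 * (k-4) (k-3) / [(k+6) (k+1)] - rational; roots negated = parameters, x = 1, C = 2.


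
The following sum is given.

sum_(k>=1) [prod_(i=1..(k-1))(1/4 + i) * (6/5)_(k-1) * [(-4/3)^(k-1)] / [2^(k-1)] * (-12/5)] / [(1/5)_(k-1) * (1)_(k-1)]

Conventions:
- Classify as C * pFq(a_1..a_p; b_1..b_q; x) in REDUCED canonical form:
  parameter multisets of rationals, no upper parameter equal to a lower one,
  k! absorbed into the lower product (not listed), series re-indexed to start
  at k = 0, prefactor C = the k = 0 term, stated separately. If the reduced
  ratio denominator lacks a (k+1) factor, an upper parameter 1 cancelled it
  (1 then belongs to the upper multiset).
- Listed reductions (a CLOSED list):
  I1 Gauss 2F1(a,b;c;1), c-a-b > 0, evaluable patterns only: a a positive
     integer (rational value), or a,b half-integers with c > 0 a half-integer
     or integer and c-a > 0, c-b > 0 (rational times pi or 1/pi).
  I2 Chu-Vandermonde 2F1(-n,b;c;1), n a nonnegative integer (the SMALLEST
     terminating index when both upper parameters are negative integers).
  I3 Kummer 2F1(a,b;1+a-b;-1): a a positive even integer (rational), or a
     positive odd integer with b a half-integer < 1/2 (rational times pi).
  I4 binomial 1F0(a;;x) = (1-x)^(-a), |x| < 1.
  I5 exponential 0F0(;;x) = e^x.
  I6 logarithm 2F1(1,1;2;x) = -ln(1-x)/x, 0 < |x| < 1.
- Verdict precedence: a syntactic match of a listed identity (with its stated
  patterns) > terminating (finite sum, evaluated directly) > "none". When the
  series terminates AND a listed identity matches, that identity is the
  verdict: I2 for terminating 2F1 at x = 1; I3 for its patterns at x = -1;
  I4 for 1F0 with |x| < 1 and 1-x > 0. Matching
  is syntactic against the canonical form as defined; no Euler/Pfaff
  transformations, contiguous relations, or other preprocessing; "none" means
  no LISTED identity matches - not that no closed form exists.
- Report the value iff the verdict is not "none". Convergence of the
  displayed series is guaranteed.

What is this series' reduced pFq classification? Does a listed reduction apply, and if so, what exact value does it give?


This is -12/5 * 2F1(6/5, 5/4; 1/5; -2/3) in reduced canonical form. Verdict: none - at argument -2/3 the multisets {6/5, 5/4} ; {1/5} match no listed identity.

First insight: x = (-2/3) and (1)_k (C = -12/5, x = -2/3) is k! itself.
Adjacent-term ratio: r(k) = (-2/3) * (k+6/5) (k+5/4) / [(k+1/5) (k+1)] - poly over poly, x = (-2/3) from leading terms; C = -12/5 at k = 0.


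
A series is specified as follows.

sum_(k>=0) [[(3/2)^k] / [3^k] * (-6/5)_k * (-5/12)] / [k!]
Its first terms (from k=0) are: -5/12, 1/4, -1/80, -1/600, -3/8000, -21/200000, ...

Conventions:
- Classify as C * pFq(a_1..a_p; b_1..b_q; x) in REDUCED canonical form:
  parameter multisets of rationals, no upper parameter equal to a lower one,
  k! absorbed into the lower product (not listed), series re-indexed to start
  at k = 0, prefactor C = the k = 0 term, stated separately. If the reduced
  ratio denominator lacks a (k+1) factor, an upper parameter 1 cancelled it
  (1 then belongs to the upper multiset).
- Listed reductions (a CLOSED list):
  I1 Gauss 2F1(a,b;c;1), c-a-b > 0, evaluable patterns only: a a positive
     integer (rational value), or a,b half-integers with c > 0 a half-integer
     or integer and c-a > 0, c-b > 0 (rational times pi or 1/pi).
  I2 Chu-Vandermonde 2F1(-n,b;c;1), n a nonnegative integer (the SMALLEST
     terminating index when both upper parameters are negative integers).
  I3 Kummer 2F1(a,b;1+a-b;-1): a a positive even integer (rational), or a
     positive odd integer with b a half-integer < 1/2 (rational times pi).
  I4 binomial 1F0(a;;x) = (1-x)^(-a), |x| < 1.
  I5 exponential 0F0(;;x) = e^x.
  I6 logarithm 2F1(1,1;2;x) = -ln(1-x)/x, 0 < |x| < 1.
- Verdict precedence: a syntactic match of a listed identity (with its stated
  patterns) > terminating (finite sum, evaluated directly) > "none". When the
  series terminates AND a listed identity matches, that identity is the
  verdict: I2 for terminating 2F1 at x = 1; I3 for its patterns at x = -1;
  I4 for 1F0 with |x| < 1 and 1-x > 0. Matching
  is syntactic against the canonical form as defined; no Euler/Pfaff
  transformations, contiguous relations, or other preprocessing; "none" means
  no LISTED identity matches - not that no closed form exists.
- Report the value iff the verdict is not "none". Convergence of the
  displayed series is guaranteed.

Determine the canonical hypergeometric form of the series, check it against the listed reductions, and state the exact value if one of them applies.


The tell: from the first term -5/12: the two k-th powers (prefactor -5/12) combine into one argument.
Step ratio: r(k) = (1/2) * (k-6/5) / [(k+1)] ; factor over Q: parameters, x = (1/2), and C = -5/12.

Canonical form: C = -5/12 times 1F0 with upper {-6/5}, lower {-}, x = 1/2. Verdict at x = 1/2: the binomial series (I4) matches (the 1F0 binomial series: exponent 6/5, x = 1/2). Exact value: (-5/12) * (1/2)^(6/5).


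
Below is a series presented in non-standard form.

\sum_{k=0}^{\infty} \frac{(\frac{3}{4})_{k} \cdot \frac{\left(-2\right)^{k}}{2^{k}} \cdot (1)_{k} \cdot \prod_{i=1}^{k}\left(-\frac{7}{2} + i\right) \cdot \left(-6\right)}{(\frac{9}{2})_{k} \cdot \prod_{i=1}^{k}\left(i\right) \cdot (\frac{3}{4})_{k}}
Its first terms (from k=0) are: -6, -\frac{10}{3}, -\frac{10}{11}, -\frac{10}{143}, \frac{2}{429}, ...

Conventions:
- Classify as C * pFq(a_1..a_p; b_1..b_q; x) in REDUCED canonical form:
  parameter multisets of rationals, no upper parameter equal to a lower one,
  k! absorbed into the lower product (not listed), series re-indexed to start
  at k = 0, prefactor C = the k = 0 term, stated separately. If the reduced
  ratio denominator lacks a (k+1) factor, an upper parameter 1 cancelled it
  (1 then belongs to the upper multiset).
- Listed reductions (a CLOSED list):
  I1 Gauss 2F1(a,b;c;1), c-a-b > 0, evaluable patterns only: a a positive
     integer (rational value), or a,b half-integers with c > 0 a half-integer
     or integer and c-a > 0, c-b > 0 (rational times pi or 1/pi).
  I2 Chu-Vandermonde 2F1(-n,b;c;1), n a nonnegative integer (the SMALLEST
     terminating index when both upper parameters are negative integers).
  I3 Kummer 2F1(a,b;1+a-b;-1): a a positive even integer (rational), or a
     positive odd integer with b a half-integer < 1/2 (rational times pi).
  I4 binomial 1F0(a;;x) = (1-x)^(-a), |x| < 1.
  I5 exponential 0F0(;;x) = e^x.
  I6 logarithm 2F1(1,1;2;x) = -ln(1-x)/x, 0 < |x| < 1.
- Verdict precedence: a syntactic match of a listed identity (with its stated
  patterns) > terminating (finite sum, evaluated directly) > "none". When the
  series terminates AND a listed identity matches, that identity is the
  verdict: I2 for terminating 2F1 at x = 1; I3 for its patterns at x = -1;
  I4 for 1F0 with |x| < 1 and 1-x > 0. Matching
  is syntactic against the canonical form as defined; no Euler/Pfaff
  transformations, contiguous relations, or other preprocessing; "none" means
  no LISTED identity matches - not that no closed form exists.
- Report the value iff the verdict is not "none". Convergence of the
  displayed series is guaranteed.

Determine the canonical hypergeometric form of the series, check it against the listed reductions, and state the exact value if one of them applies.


Reduced: x = -1, 2F1, upper = {-\frac{5}{2}, 1}, lower = {\frac{9}{2}}, C = -6. Verdict: this is Kummer (I3) (x = -1; c = \frac{9}{2} equals 1+a-b for upper {-\frac{5}{2}, 1}: listed pattern). Exact value: \left(-\frac{105}{32}\right) \cdot \pi.

First insight: t_0 being -6, the running product (prefactor -6) telescopes to a rising factorial.
Ratio: r(k) = -1 * (k-\frac{5}{2}) (k+1) / [(k+\frac{9}{2}) (k+1)] - rational in k, leading ratio -1; with t_0 = -6, classification follows.


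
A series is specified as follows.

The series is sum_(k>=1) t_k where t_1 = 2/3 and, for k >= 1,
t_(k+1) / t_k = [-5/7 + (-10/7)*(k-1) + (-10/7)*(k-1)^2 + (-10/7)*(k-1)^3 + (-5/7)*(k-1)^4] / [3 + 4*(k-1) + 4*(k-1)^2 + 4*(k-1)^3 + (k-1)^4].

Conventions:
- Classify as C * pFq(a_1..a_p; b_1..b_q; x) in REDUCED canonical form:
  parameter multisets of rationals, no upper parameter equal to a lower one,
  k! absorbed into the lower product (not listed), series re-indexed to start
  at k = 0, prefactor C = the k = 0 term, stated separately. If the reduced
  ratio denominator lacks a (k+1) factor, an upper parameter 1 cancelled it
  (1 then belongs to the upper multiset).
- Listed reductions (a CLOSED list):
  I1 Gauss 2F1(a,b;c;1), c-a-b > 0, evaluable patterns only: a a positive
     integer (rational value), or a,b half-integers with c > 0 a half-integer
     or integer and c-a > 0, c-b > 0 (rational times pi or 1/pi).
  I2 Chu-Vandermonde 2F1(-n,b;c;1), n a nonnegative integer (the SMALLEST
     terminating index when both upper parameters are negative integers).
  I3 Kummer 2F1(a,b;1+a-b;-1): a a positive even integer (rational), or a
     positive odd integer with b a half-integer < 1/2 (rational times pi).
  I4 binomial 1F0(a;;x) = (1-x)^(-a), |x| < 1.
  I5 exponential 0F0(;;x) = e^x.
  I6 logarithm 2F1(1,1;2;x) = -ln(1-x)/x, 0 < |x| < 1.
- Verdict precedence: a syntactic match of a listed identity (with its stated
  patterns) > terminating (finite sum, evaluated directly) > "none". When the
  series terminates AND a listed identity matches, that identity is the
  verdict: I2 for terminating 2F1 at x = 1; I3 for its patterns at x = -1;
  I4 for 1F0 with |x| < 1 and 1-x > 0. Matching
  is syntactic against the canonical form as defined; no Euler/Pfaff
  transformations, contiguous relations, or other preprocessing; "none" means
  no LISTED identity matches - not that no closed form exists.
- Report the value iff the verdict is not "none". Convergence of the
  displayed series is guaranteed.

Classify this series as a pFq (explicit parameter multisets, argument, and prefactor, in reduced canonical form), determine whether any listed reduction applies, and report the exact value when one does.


This is 2/3 * 2F1(1, 1; 3; -5/7) in reduced canonical form. Verdict: none. Every listed pattern misses the 2F1 form at -5/7, upper {1, 1}.

The tell: t_0 = 2/3 here, and factor the ratio over Q (C = 2/3, x = -5/7): negated roots = parameters.
Step ratio: r(k) = (-5/7) * (k+1) (k+1) / [(k+3) (k+1)] - rational; roots negated = parameters, x = (-5/7), C = 2/3.
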